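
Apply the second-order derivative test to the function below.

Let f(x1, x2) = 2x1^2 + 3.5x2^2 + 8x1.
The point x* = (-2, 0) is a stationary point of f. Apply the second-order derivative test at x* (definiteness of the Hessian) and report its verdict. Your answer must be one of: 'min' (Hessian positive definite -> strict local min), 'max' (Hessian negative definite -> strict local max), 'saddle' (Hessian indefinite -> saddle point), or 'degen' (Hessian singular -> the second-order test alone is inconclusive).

Compute the Hessian H = grad^2 f:
  H = [[4, 0], [0, 7]]
Verify stationarity: grad f(x*) = H x* + g = (0, 0).
Eigenvalues of H: 4, 7.
Both eigenvalues > 0, so H is positive definite -> x* is a strict local min.

min


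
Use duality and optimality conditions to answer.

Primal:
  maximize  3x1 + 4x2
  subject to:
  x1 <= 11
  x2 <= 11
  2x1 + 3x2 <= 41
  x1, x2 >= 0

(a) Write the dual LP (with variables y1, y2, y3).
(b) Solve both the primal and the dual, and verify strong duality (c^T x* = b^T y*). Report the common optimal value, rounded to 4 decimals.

The standard primal-dual pair for 'max c^T x s.t. A x <= b, x >= 0' is:
  Dual:  min b^T y  s.t.  A^T y >= c,  y >= 0.

So the dual LP is:
  minimize  11y1 + 11y2 + 41y3
  subject to:
    y1 + 2y3 >= 3
    y2 + 3y3 >= 4
    y1, y2, y3 >= 0

Solving the primal: x* = (11, 6.3333).
  primal value c^T x* = 58.3333.
Solving the dual: y* = (0.3333, 0, 1.3333).
  dual value b^T y* = 58.3333.
Strong duality: c^T x* = b^T y*. Confirmed.

58.3333


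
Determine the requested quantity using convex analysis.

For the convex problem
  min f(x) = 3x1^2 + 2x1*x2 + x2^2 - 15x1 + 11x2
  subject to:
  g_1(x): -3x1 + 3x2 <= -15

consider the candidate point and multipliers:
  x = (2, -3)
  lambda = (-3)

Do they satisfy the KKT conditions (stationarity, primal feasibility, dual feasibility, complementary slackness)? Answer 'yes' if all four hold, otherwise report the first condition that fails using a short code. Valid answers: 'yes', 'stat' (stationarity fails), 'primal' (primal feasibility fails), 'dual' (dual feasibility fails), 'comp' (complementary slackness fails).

Gradient of f: grad f(x) = Q x + c = (-9, 9)
Constraint values g_i(x) = a_i^T x - b_i:
  g_1((2, -3)) = 0
Stationarity residual: grad f(x) + sum_i lambda_i a_i = (0, 0)
  -> stationarity OK
Primal feasibility (all g_i <= 0): OK
Dual feasibility (all lambda_i >= 0): FAILS
Complementary slackness (lambda_i * g_i(x) = 0 for all i): OK

Verdict: the first failing condition is dual_feasibility -> dual.

dual


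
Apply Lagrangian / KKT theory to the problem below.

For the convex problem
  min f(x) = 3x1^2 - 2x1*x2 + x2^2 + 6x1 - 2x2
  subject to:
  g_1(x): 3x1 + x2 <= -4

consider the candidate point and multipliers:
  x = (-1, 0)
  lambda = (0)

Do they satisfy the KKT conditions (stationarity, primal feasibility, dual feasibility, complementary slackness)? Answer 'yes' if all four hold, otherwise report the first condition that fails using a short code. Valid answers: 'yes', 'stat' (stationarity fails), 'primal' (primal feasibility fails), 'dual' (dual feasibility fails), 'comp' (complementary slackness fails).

Gradient of f: grad f(x) = Q x + c = (0, 0)
Constraint values g_i(x) = a_i^T x - b_i:
  g_1((-1, 0)) = 1
Stationarity residual: grad f(x) + sum_i lambda_i a_i = (0, 0)
  -> stationarity OK
Primal feasibility (all g_i <= 0): FAILS
Dual feasibility (all lambda_i >= 0): OK
Complementary slackness (lambda_i * g_i(x) = 0 for all i): OK

Verdict: the first failing condition is primal_feasibility -> primal.

primal


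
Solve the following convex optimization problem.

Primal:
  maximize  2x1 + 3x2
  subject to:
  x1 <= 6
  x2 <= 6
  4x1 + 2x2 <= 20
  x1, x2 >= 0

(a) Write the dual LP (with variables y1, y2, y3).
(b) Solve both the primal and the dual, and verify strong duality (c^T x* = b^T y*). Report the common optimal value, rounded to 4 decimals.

The standard primal-dual pair for 'max c^T x s.t. A x <= b, x >= 0' is:
  Dual:  min b^T y  s.t.  A^T y >= c,  y >= 0.

So the dual LP is:
  minimize  6y1 + 6y2 + 20y3
  subject to:
    y1 + 4y3 >= 2
    y2 + 2y3 >= 3
    y1, y2, y3 >= 0

Solving the primal: x* = (2, 6).
  primal value c^T x* = 22.
Solving the dual: y* = (0, 2, 0.5).
  dual value b^T y* = 22.
Strong duality: c^T x* = b^T y*. Confirmed.

22


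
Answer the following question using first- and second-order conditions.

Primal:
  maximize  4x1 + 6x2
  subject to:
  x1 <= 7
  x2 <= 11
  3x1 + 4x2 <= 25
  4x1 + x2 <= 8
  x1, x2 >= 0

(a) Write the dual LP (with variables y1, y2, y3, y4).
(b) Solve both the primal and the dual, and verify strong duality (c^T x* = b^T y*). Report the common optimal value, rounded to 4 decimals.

The standard primal-dual pair for 'max c^T x s.t. A x <= b, x >= 0' is:
  Dual:  min b^T y  s.t.  A^T y >= c,  y >= 0.

So the dual LP is:
  minimize  7y1 + 11y2 + 25y3 + 8y4
  subject to:
    y1 + 3y3 + 4y4 >= 4
    y2 + 4y3 + y4 >= 6
    y1, y2, y3, y4 >= 0

Solving the primal: x* = (0, 6.25).
  primal value c^T x* = 37.5.
Solving the dual: y* = (0, 0, 1.5, 0).
  dual value b^T y* = 37.5.
Strong duality: c^T x* = b^T y*. Confirmed.

37.5


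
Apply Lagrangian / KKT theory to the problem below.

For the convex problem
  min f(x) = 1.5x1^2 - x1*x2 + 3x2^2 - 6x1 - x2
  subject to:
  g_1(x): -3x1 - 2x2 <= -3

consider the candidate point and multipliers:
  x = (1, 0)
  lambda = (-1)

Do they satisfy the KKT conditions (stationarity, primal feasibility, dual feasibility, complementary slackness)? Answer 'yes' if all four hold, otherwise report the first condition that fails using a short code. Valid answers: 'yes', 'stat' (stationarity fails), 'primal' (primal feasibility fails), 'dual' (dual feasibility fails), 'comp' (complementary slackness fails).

Gradient of f: grad f(x) = Q x + c = (-3, -2)
Constraint values g_i(x) = a_i^T x - b_i:
  g_1((1, 0)) = 0
Stationarity residual: grad f(x) + sum_i lambda_i a_i = (0, 0)
  -> stationarity OK
Primal feasibility (all g_i <= 0): OK
Dual feasibility (all lambda_i >= 0): FAILS
Complementary slackness (lambda_i * g_i(x) = 0 for all i): OK

Verdict: the first failing condition is dual_feasibility -> dual.

dual


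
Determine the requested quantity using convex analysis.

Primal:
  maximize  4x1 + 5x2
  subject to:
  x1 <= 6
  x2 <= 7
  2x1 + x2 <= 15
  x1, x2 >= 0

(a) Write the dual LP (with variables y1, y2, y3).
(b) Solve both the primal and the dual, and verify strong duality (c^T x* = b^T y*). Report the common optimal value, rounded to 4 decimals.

The standard primal-dual pair for 'max c^T x s.t. A x <= b, x >= 0' is:
  Dual:  min b^T y  s.t.  A^T y >= c,  y >= 0.

So the dual LP is:
  minimize  6y1 + 7y2 + 15y3
  subject to:
    y1 + 2y3 >= 4
    y2 + y3 >= 5
    y1, y2, y3 >= 0

Solving the primal: x* = (4, 7).
  primal value c^T x* = 51.
Solving the dual: y* = (0, 3, 2).
  dual value b^T y* = 51.
Strong duality: c^T x* = b^T y*. Confirmed.

51


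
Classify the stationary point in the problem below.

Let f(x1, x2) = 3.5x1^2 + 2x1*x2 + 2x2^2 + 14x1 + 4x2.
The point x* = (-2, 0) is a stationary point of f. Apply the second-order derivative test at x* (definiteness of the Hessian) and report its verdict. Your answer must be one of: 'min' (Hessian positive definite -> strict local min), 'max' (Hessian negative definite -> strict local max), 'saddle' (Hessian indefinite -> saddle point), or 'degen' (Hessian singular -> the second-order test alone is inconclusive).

Compute the Hessian H = grad^2 f:
  H = [[7, 2], [2, 4]]
Verify stationarity: grad f(x*) = H x* + g = (0, 0).
Eigenvalues of H: 3, 8.
Both eigenvalues > 0, so H is positive definite -> x* is a strict local min.

min


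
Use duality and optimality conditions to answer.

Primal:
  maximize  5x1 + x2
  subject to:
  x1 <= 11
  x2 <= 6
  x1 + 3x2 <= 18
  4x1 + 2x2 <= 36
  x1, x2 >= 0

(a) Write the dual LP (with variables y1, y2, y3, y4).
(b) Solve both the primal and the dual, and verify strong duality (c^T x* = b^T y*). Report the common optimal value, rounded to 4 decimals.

The standard primal-dual pair for 'max c^T x s.t. A x <= b, x >= 0' is:
  Dual:  min b^T y  s.t.  A^T y >= c,  y >= 0.

So the dual LP is:
  minimize  11y1 + 6y2 + 18y3 + 36y4
  subject to:
    y1 + y3 + 4y4 >= 5
    y2 + 3y3 + 2y4 >= 1
    y1, y2, y3, y4 >= 0

Solving the primal: x* = (9, 0).
  primal value c^T x* = 45.
Solving the dual: y* = (0, 0, 0, 1.25).
  dual value b^T y* = 45.
Strong duality: c^T x* = b^T y*. Confirmed.

45


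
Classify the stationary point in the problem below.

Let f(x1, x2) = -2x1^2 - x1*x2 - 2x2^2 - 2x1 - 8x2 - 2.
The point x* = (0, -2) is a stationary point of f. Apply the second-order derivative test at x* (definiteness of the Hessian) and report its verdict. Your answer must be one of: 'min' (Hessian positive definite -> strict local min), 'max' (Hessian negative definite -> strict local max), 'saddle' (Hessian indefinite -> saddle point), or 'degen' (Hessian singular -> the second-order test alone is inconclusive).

Compute the Hessian H = grad^2 f:
  H = [[-4, -1], [-1, -4]]
Verify stationarity: grad f(x*) = H x* + g = (0, 0).
Eigenvalues of H: -5, -3.
Both eigenvalues < 0, so H is negative definite -> x* is a strict local max.

max


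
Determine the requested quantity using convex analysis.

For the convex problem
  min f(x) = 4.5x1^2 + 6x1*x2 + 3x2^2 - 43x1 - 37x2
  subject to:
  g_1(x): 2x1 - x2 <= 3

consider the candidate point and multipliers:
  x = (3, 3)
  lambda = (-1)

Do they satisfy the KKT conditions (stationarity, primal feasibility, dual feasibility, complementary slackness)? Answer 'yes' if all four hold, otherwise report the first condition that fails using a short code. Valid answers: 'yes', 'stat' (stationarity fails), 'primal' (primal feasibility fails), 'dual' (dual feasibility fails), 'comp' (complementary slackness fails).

Gradient of f: grad f(x) = Q x + c = (2, -1)
Constraint values g_i(x) = a_i^T x - b_i:
  g_1((3, 3)) = 0
Stationarity residual: grad f(x) + sum_i lambda_i a_i = (0, 0)
  -> stationarity OK
Primal feasibility (all g_i <= 0): OK
Dual feasibility (all lambda_i >= 0): FAILS
Complementary slackness (lambda_i * g_i(x) = 0 for all i): OK

Verdict: the first failing condition is dual_feasibility -> dual.

dual


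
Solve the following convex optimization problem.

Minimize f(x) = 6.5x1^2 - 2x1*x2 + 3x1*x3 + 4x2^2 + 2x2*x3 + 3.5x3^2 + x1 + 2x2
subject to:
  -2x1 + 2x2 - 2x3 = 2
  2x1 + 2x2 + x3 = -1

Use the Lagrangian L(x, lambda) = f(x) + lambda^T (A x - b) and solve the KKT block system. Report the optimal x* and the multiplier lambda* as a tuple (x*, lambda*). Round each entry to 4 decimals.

Form the Lagrangian:
  L(x, lambda) = (1/2) x^T Q x + c^T x + lambda^T (A x - b)
Stationarity (grad_x L = 0): Q x + c + A^T lambda = 0.
Primal feasibility: A x = b.

This gives the KKT block system:
  [ Q   A^T ] [ x     ]   [-c ]
  [ A    0  ] [ lambda ] = [ b ]

Solving the linear system:
  x*      = (-0.342, 0.114, -0.544)
  lambda* = (-1.9534, 0.6995)
  f(x*)   = 2.2461

x* = (-0.342, 0.114, -0.544), lambda* = (-1.9534, 0.6995)


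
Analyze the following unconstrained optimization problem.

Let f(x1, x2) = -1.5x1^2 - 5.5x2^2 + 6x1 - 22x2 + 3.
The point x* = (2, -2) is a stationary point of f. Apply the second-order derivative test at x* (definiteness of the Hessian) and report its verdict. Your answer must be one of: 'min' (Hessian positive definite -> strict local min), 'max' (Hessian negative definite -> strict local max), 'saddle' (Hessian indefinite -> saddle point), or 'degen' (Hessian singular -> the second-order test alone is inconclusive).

Compute the Hessian H = grad^2 f:
  H = [[-3, 0], [0, -11]]
Verify stationarity: grad f(x*) = H x* + g = (0, 0).
Eigenvalues of H: -11, -3.
Both eigenvalues < 0, so H is negative definite -> x* is a strict local max.

max


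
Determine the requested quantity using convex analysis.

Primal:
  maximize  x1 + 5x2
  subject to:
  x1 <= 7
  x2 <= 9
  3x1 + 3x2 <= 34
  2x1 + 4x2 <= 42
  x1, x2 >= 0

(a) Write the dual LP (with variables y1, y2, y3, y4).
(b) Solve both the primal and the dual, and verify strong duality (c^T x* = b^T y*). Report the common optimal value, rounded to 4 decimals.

The standard primal-dual pair for 'max c^T x s.t. A x <= b, x >= 0' is:
  Dual:  min b^T y  s.t.  A^T y >= c,  y >= 0.

So the dual LP is:
  minimize  7y1 + 9y2 + 34y3 + 42y4
  subject to:
    y1 + 3y3 + 2y4 >= 1
    y2 + 3y3 + 4y4 >= 5
    y1, y2, y3, y4 >= 0

Solving the primal: x* = (2.3333, 9).
  primal value c^T x* = 47.3333.
Solving the dual: y* = (0, 4, 0.3333, 0).
  dual value b^T y* = 47.3333.
Strong duality: c^T x* = b^T y*. Confirmed.

47.3333


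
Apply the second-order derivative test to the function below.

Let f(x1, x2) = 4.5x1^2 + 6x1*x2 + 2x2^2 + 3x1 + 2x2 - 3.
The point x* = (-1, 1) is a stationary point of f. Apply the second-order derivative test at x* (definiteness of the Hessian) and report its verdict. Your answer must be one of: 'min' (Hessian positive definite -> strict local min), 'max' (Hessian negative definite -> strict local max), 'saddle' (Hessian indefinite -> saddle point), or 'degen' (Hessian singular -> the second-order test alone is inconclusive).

Compute the Hessian H = grad^2 f:
  H = [[9, 6], [6, 4]]
Verify stationarity: grad f(x*) = H x* + g = (0, 0).
Eigenvalues of H: 0, 13.
H has a zero eigenvalue (singular; positive semidefinite but not definite), so H is neither positive definite, negative definite, nor indefinite. The second-order test alone is inconclusive -> degen.
(Indeed, f is constant along the null direction of H through x*, so x* is not a strict local extremum.)

degen


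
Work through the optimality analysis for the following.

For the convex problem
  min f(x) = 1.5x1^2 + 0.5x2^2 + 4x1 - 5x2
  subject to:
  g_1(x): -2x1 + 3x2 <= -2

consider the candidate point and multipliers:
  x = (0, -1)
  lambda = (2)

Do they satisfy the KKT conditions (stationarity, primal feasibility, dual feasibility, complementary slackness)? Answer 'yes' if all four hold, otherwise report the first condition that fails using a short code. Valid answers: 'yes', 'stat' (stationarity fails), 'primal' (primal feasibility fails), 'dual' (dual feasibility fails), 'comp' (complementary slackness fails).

Gradient of f: grad f(x) = Q x + c = (4, -6)
Constraint values g_i(x) = a_i^T x - b_i:
  g_1((0, -1)) = -1
Stationarity residual: grad f(x) + sum_i lambda_i a_i = (0, 0)
  -> stationarity OK
Primal feasibility (all g_i <= 0): OK
Dual feasibility (all lambda_i >= 0): OK
Complementary slackness (lambda_i * g_i(x) = 0 for all i): FAILS

Verdict: the first failing condition is complementary_slackness -> comp.

comp


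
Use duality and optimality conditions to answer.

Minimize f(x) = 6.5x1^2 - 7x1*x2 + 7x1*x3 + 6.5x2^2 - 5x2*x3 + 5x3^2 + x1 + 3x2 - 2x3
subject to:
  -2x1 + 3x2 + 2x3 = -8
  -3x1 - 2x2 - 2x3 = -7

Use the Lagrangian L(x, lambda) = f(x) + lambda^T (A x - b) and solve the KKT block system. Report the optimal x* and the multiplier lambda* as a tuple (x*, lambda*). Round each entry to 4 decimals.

Form the Lagrangian:
  L(x, lambda) = (1/2) x^T Q x + c^T x + lambda^T (A x - b)
Stationarity (grad_x L = 0): Q x + c + A^T lambda = 0.
Primal feasibility: A x = b.

This gives the KKT block system:
  [ Q   A^T ] [ x     ]   [-c ]
  [ A    0  ] [ lambda ] = [ b ]

Solving the linear system:
  x*      = (3.0979, 0.4895, -1.6363)
  lambda* = (5.016, 5.4535)
  f(x*)   = 43.0704

x* = (3.0979, 0.4895, -1.6363), lambda* = (5.016, 5.4535)


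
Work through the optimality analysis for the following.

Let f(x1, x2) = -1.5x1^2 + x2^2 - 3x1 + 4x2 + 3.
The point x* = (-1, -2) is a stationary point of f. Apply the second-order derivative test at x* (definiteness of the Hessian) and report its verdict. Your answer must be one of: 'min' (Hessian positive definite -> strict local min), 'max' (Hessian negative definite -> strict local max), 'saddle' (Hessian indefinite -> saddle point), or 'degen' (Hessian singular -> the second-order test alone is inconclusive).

Compute the Hessian H = grad^2 f:
  H = [[-3, 0], [0, 2]]
Verify stationarity: grad f(x*) = H x* + g = (0, 0).
Eigenvalues of H: -3, 2.
Eigenvalues have mixed signs, so H is indefinite -> x* is a saddle point.

saddle


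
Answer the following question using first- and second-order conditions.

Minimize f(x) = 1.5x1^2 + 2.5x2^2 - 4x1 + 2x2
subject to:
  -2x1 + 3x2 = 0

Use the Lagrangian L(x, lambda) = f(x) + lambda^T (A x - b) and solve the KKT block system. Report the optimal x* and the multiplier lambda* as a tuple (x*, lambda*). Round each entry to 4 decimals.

Form the Lagrangian:
  L(x, lambda) = (1/2) x^T Q x + c^T x + lambda^T (A x - b)
Stationarity (grad_x L = 0): Q x + c + A^T lambda = 0.
Primal feasibility: A x = b.

This gives the KKT block system:
  [ Q   A^T ] [ x     ]   [-c ]
  [ A    0  ] [ lambda ] = [ b ]

Solving the linear system:
  x*      = (0.5106, 0.3404)
  lambda* = (-1.234)
  f(x*)   = -0.6809

x* = (0.5106, 0.3404), lambda* = (-1.234)


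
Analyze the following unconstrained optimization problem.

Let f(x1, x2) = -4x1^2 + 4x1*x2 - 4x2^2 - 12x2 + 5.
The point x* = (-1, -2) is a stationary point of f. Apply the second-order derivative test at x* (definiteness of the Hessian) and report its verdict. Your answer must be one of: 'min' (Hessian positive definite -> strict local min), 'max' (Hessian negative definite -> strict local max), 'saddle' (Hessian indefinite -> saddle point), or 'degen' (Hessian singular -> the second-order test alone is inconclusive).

Compute the Hessian H = grad^2 f:
  H = [[-8, 4], [4, -8]]
Verify stationarity: grad f(x*) = H x* + g = (0, 0).
Eigenvalues of H: -12, -4.
Both eigenvalues < 0, so H is negative definite -> x* is a strict local max.

max


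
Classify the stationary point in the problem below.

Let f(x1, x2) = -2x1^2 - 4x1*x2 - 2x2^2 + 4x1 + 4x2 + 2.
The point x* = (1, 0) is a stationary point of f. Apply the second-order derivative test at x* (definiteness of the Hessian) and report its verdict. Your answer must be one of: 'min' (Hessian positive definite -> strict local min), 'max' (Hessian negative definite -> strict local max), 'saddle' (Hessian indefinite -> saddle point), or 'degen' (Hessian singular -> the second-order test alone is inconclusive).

Compute the Hessian H = grad^2 f:
  H = [[-4, -4], [-4, -4]]
Verify stationarity: grad f(x*) = H x* + g = (0, 0).
Eigenvalues of H: -8, 0.
H has a zero eigenvalue (singular; negative semidefinite but not definite), so H is neither positive definite, negative definite, nor indefinite. The second-order test alone is inconclusive -> degen.
(Indeed, f is constant along the null direction of H through x*, so x* is not a strict local extremum.)

degen


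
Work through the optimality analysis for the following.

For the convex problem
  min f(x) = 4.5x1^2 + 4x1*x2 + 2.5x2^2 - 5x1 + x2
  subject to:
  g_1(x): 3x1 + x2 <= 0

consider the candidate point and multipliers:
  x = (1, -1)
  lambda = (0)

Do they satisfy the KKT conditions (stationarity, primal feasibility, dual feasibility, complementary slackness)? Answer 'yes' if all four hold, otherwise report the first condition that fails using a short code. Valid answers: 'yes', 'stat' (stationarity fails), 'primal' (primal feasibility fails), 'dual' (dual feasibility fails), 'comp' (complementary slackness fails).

Gradient of f: grad f(x) = Q x + c = (0, 0)
Constraint values g_i(x) = a_i^T x - b_i:
  g_1((1, -1)) = 2
Stationarity residual: grad f(x) + sum_i lambda_i a_i = (0, 0)
  -> stationarity OK
Primal feasibility (all g_i <= 0): FAILS
Dual feasibility (all lambda_i >= 0): OK
Complementary slackness (lambda_i * g_i(x) = 0 for all i): OK

Verdict: the first failing condition is primal_feasibility -> primal.

primal


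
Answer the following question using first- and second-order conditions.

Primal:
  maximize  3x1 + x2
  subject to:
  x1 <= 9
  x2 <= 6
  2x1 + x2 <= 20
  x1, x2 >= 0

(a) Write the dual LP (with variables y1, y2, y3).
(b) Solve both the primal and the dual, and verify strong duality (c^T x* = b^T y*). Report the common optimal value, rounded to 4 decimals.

The standard primal-dual pair for 'max c^T x s.t. A x <= b, x >= 0' is:
  Dual:  min b^T y  s.t.  A^T y >= c,  y >= 0.

So the dual LP is:
  minimize  9y1 + 6y2 + 20y3
  subject to:
    y1 + 2y3 >= 3
    y2 + y3 >= 1
    y1, y2, y3 >= 0

Solving the primal: x* = (9, 2).
  primal value c^T x* = 29.
Solving the dual: y* = (1, 0, 1).
  dual value b^T y* = 29.
Strong duality: c^T x* = b^T y*. Confirmed.

29


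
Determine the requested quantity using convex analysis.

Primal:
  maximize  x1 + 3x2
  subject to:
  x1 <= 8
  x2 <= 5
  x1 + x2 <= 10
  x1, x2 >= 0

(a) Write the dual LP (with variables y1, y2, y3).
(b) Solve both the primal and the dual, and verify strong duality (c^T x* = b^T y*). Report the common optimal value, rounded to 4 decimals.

The standard primal-dual pair for 'max c^T x s.t. A x <= b, x >= 0' is:
  Dual:  min b^T y  s.t.  A^T y >= c,  y >= 0.

So the dual LP is:
  minimize  8y1 + 5y2 + 10y3
  subject to:
    y1 + y3 >= 1
    y2 + y3 >= 3
    y1, y2, y3 >= 0

Solving the primal: x* = (5, 5).
  primal value c^T x* = 20.
Solving the dual: y* = (0, 2, 1).
  dual value b^T y* = 20.
Strong duality: c^T x* = b^T y*. Confirmed.

20


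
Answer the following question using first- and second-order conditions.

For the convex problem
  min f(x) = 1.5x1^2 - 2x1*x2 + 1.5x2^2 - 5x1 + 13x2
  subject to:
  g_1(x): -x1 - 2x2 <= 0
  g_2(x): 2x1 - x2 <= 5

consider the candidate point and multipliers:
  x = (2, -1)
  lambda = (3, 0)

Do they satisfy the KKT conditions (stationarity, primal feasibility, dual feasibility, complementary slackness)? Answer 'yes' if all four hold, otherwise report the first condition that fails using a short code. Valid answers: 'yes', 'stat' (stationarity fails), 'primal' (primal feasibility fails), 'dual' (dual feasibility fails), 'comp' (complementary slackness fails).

Gradient of f: grad f(x) = Q x + c = (3, 6)
Constraint values g_i(x) = a_i^T x - b_i:
  g_1((2, -1)) = 0
  g_2((2, -1)) = 0
Stationarity residual: grad f(x) + sum_i lambda_i a_i = (0, 0)
  -> stationarity OK
Primal feasibility (all g_i <= 0): OK
Dual feasibility (all lambda_i >= 0): OK
Complementary slackness (lambda_i * g_i(x) = 0 for all i): OK

Verdict: yes, KKT holds.

yes


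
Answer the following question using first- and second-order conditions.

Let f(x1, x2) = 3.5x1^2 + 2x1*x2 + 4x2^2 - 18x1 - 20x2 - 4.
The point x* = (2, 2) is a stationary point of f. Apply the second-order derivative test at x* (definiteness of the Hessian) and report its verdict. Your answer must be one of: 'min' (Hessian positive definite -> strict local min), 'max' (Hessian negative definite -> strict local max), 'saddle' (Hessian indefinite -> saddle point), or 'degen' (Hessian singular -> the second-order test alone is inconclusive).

Compute the Hessian H = grad^2 f:
  H = [[7, 2], [2, 8]]
Verify stationarity: grad f(x*) = H x* + g = (0, 0).
Eigenvalues of H: 5.4384, 9.5616.
Both eigenvalues > 0, so H is positive definite -> x* is a strict local min.

min


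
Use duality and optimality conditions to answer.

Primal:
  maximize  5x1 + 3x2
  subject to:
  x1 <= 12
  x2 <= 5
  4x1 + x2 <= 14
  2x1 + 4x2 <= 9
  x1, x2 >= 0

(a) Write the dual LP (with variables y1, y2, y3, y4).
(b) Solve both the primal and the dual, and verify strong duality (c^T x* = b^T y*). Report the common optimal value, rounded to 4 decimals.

The standard primal-dual pair for 'max c^T x s.t. A x <= b, x >= 0' is:
  Dual:  min b^T y  s.t.  A^T y >= c,  y >= 0.

So the dual LP is:
  minimize  12y1 + 5y2 + 14y3 + 9y4
  subject to:
    y1 + 4y3 + 2y4 >= 5
    y2 + y3 + 4y4 >= 3
    y1, y2, y3, y4 >= 0

Solving the primal: x* = (3.3571, 0.5714).
  primal value c^T x* = 18.5.
Solving the dual: y* = (0, 0, 1, 0.5).
  dual value b^T y* = 18.5.
Strong duality: c^T x* = b^T y*. Confirmed.

18.5


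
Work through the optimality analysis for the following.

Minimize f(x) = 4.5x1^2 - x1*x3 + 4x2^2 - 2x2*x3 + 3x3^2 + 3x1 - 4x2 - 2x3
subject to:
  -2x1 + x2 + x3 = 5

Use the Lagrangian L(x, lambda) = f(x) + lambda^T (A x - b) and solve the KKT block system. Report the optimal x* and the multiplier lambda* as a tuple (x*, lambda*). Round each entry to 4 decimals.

Form the Lagrangian:
  L(x, lambda) = (1/2) x^T Q x + c^T x + lambda^T (A x - b)
Stationarity (grad_x L = 0): Q x + c + A^T lambda = 0.
Primal feasibility: A x = b.

This gives the KKT block system:
  [ Q   A^T ] [ x     ]   [-c ]
  [ A    0  ] [ lambda ] = [ b ]

Solving the linear system:
  x*      = (-1.1515, 1.3737, 1.3232)
  lambda* = (-4.3434)
  f(x*)   = 5.0606

x* = (-1.1515, 1.3737, 1.3232), lambda* = (-4.3434)


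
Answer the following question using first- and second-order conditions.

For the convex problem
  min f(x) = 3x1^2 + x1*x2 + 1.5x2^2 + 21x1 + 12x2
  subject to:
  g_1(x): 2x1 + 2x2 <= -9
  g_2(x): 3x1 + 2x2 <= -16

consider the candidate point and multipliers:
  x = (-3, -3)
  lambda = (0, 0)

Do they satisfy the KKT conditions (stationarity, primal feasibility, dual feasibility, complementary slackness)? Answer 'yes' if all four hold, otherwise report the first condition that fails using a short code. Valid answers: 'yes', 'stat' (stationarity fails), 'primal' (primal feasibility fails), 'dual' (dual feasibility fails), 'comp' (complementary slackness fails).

Gradient of f: grad f(x) = Q x + c = (0, 0)
Constraint values g_i(x) = a_i^T x - b_i:
  g_1((-3, -3)) = -3
  g_2((-3, -3)) = 1
Stationarity residual: grad f(x) + sum_i lambda_i a_i = (0, 0)
  -> stationarity OK
Primal feasibility (all g_i <= 0): FAILS
Dual feasibility (all lambda_i >= 0): OK
Complementary slackness (lambda_i * g_i(x) = 0 for all i): OK

Verdict: the first failing condition is primal_feasibility -> primal.

primal


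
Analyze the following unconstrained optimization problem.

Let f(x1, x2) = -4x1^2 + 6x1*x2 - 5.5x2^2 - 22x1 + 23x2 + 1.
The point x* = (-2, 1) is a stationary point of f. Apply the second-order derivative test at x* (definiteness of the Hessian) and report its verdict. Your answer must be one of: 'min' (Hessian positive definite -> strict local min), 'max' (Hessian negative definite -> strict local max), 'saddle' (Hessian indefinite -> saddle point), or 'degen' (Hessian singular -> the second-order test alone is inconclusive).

Compute the Hessian H = grad^2 f:
  H = [[-8, 6], [6, -11]]
Verify stationarity: grad f(x*) = H x* + g = (0, 0).
Eigenvalues of H: -15.6847, -3.3153.
Both eigenvalues < 0, so H is negative definite -> x* is a strict local max.

max


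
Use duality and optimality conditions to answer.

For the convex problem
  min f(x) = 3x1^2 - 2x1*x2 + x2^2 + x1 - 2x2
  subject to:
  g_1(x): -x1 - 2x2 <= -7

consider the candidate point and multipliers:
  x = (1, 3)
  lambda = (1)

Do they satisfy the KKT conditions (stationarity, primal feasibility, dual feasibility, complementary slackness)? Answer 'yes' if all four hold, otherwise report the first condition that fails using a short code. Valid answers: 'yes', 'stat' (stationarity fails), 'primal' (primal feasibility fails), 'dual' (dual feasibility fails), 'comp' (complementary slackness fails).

Gradient of f: grad f(x) = Q x + c = (1, 2)
Constraint values g_i(x) = a_i^T x - b_i:
  g_1((1, 3)) = 0
Stationarity residual: grad f(x) + sum_i lambda_i a_i = (0, 0)
  -> stationarity OK
Primal feasibility (all g_i <= 0): OK
Dual feasibility (all lambda_i >= 0): OK
Complementary slackness (lambda_i * g_i(x) = 0 for all i): OK

Verdict: yes, KKT holds.

yes


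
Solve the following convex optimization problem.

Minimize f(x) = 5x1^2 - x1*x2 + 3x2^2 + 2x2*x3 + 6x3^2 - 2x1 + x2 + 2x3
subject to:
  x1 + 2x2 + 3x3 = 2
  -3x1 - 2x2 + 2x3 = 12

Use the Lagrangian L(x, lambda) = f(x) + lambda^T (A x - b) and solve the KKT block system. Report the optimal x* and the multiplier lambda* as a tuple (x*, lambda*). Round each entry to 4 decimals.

Form the Lagrangian:
  L(x, lambda) = (1/2) x^T Q x + c^T x + lambda^T (A x - b)
Stationarity (grad_x L = 0): Q x + c + A^T lambda = 0.
Primal feasibility: A x = b.

This gives the KKT block system:
  [ Q   A^T ] [ x     ]   [-c ]
  [ A    0  ] [ lambda ] = [ b ]

Solving the linear system:
  x*      = (-1.3629, -1.7008, 2.2548)
  lambda* = (-4.4648, -6.131)
  f(x*)   = 44.0181

x* = (-1.3629, -1.7008, 2.2548), lambda* = (-4.4648, -6.131)


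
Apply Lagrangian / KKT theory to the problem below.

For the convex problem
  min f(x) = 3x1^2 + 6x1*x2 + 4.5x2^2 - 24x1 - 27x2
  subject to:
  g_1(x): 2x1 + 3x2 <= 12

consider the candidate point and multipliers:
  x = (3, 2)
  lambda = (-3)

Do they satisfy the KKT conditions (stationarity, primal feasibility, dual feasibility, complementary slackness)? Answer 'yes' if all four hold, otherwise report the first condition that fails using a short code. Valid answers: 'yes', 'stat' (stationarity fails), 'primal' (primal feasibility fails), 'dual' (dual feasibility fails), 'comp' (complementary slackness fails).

Gradient of f: grad f(x) = Q x + c = (6, 9)
Constraint values g_i(x) = a_i^T x - b_i:
  g_1((3, 2)) = 0
Stationarity residual: grad f(x) + sum_i lambda_i a_i = (0, 0)
  -> stationarity OK
Primal feasibility (all g_i <= 0): OK
Dual feasibility (all lambda_i >= 0): FAILS
Complementary slackness (lambda_i * g_i(x) = 0 for all i): OK

Verdict: the first failing condition is dual_feasibility -> dual.

dual


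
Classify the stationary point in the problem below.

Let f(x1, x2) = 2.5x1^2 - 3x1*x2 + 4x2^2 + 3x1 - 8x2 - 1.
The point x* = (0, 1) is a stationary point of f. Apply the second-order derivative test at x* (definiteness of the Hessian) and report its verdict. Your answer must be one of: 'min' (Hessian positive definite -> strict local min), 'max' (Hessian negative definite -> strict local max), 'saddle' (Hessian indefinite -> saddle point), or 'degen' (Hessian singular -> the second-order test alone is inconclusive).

Compute the Hessian H = grad^2 f:
  H = [[5, -3], [-3, 8]]
Verify stationarity: grad f(x*) = H x* + g = (0, 0).
Eigenvalues of H: 3.1459, 9.8541.
Both eigenvalues > 0, so H is positive definite -> x* is a strict local min.

min


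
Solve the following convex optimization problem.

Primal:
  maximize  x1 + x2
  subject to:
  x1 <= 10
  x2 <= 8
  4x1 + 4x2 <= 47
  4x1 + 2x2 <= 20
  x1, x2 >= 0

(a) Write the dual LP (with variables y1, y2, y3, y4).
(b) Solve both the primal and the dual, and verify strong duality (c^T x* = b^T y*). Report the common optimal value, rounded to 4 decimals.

The standard primal-dual pair for 'max c^T x s.t. A x <= b, x >= 0' is:
  Dual:  min b^T y  s.t.  A^T y >= c,  y >= 0.

So the dual LP is:
  minimize  10y1 + 8y2 + 47y3 + 20y4
  subject to:
    y1 + 4y3 + 4y4 >= 1
    y2 + 4y3 + 2y4 >= 1
    y1, y2, y3, y4 >= 0

Solving the primal: x* = (1, 8).
  primal value c^T x* = 9.
Solving the dual: y* = (0, 0.5, 0, 0.25).
  dual value b^T y* = 9.
Strong duality: c^T x* = b^T y*. Confirmed.

9


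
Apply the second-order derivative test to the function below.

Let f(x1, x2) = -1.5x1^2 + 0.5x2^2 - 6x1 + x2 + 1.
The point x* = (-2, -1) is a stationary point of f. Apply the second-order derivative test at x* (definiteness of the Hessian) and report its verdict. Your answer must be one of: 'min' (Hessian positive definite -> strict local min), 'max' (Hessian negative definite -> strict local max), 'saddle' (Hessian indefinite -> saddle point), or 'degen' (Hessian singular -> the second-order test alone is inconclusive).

Compute the Hessian H = grad^2 f:
  H = [[-3, 0], [0, 1]]
Verify stationarity: grad f(x*) = H x* + g = (0, 0).
Eigenvalues of H: -3, 1.
Eigenvalues have mixed signs, so H is indefinite -> x* is a saddle point.

saddle


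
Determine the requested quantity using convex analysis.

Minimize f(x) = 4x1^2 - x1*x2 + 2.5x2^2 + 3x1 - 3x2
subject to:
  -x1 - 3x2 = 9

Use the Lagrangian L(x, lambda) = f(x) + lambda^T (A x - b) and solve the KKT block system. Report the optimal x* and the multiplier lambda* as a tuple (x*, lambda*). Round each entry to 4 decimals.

Form the Lagrangian:
  L(x, lambda) = (1/2) x^T Q x + c^T x + lambda^T (A x - b)
Stationarity (grad_x L = 0): Q x + c + A^T lambda = 0.
Primal feasibility: A x = b.

This gives the KKT block system:
  [ Q   A^T ] [ x     ]   [-c ]
  [ A    0  ] [ lambda ] = [ b ]

Solving the linear system:
  x*      = (-1.3012, -2.5663)
  lambda* = (-4.8434)
  f(x*)   = 23.6928

x* = (-1.3012, -2.5663), lambda* = (-4.8434)


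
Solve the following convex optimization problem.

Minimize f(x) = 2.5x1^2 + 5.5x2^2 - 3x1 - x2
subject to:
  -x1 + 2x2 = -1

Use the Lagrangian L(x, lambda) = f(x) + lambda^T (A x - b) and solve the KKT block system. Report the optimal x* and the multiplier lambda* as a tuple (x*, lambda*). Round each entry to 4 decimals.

Form the Lagrangian:
  L(x, lambda) = (1/2) x^T Q x + c^T x + lambda^T (A x - b)
Stationarity (grad_x L = 0): Q x + c + A^T lambda = 0.
Primal feasibility: A x = b.

This gives the KKT block system:
  [ Q   A^T ] [ x     ]   [-c ]
  [ A    0  ] [ lambda ] = [ b ]

Solving the linear system:
  x*      = (0.8065, -0.0968)
  lambda* = (1.0323)
  f(x*)   = -0.6452

x* = (0.8065, -0.0968), lambda* = (1.0323)


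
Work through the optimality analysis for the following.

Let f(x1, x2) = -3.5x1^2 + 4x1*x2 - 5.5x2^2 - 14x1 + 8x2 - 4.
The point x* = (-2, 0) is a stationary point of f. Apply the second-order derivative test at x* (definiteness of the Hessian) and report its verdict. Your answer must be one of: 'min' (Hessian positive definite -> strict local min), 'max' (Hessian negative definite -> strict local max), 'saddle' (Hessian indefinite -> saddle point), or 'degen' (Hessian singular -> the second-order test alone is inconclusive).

Compute the Hessian H = grad^2 f:
  H = [[-7, 4], [4, -11]]
Verify stationarity: grad f(x*) = H x* + g = (0, 0).
Eigenvalues of H: -13.4721, -4.5279.
Both eigenvalues < 0, so H is negative definite -> x* is a strict local max.

max


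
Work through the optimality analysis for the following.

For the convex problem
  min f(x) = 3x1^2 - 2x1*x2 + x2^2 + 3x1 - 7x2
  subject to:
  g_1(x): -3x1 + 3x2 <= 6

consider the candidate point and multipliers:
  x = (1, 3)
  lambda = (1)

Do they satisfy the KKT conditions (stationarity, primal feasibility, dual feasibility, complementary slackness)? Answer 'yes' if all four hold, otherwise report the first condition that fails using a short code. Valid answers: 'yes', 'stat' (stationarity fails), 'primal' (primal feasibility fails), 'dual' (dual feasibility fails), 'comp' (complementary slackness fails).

Gradient of f: grad f(x) = Q x + c = (3, -3)
Constraint values g_i(x) = a_i^T x - b_i:
  g_1((1, 3)) = 0
Stationarity residual: grad f(x) + sum_i lambda_i a_i = (0, 0)
  -> stationarity OK
Primal feasibility (all g_i <= 0): OK
Dual feasibility (all lambda_i >= 0): OK
Complementary slackness (lambda_i * g_i(x) = 0 for all i): OK

Verdict: yes, KKT holds.

yes


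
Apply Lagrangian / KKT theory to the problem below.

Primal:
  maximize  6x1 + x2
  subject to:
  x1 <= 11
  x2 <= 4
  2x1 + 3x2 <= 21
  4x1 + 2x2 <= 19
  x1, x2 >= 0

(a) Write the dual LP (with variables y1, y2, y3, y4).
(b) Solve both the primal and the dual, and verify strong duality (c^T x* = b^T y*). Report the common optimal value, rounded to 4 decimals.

The standard primal-dual pair for 'max c^T x s.t. A x <= b, x >= 0' is:
  Dual:  min b^T y  s.t.  A^T y >= c,  y >= 0.

So the dual LP is:
  minimize  11y1 + 4y2 + 21y3 + 19y4
  subject to:
    y1 + 2y3 + 4y4 >= 6
    y2 + 3y3 + 2y4 >= 1
    y1, y2, y3, y4 >= 0

Solving the primal: x* = (4.75, 0).
  primal value c^T x* = 28.5.
Solving the dual: y* = (0, 0, 0, 1.5).
  dual value b^T y* = 28.5.
Strong duality: c^T x* = b^T y*. Confirmed.

28.5


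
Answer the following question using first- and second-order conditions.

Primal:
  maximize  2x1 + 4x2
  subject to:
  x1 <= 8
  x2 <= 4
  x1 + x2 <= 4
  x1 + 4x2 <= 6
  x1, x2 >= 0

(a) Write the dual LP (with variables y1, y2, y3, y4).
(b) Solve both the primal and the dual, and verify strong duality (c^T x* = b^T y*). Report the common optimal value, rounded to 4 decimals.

The standard primal-dual pair for 'max c^T x s.t. A x <= b, x >= 0' is:
  Dual:  min b^T y  s.t.  A^T y >= c,  y >= 0.

So the dual LP is:
  minimize  8y1 + 4y2 + 4y3 + 6y4
  subject to:
    y1 + y3 + y4 >= 2
    y2 + y3 + 4y4 >= 4
    y1, y2, y3, y4 >= 0

Solving the primal: x* = (3.3333, 0.6667).
  primal value c^T x* = 9.3333.
Solving the dual: y* = (0, 0, 1.3333, 0.6667).
  dual value b^T y* = 9.3333.
Strong duality: c^T x* = b^T y*. Confirmed.

9.3333


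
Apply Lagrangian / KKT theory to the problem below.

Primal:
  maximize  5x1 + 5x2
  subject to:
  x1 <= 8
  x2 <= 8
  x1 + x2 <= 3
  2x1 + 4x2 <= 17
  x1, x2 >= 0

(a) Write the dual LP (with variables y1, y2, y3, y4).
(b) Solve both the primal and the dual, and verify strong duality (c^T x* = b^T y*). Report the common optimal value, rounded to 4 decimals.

The standard primal-dual pair for 'max c^T x s.t. A x <= b, x >= 0' is:
  Dual:  min b^T y  s.t.  A^T y >= c,  y >= 0.

So the dual LP is:
  minimize  8y1 + 8y2 + 3y3 + 17y4
  subject to:
    y1 + y3 + 2y4 >= 5
    y2 + y3 + 4y4 >= 5
    y1, y2, y3, y4 >= 0

Solving the primal: x* = (3, 0).
  primal value c^T x* = 15.
Solving the dual: y* = (0, 0, 5, 0).
  dual value b^T y* = 15.
Strong duality: c^T x* = b^T y*. Confirmed.

15


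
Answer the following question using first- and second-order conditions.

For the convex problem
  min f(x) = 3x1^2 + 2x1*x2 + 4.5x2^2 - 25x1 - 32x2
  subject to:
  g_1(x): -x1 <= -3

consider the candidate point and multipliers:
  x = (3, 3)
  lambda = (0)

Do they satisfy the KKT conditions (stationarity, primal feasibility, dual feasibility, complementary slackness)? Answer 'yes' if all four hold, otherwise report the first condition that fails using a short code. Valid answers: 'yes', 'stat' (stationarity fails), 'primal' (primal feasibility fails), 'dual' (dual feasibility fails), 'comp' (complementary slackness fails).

Gradient of f: grad f(x) = Q x + c = (-1, 1)
Constraint values g_i(x) = a_i^T x - b_i:
  g_1((3, 3)) = 0
Stationarity residual: grad f(x) + sum_i lambda_i a_i = (-1, 1)
  -> stationarity FAILS
Primal feasibility (all g_i <= 0): OK
Dual feasibility (all lambda_i >= 0): OK
Complementary slackness (lambda_i * g_i(x) = 0 for all i): OK

Verdict: the first failing condition is stationarity -> stat.

stat


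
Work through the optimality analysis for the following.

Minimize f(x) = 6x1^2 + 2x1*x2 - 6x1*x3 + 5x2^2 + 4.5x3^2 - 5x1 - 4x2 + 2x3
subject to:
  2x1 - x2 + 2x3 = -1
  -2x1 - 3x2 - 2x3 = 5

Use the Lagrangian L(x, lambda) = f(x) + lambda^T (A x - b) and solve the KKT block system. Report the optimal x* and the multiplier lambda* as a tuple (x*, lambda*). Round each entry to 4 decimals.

Form the Lagrangian:
  L(x, lambda) = (1/2) x^T Q x + c^T x + lambda^T (A x - b)
Stationarity (grad_x L = 0): Q x + c + A^T lambda = 0.
Primal feasibility: A x = b.

This gives the KKT block system:
  [ Q   A^T ] [ x     ]   [-c ]
  [ A    0  ] [ lambda ] = [ b ]

Solving the linear system:
  x*      = (-0.1818, -1, -0.8182)
  lambda* = (-1.9886, -4.125)
  f(x*)   = 10.9545

x* = (-0.1818, -1, -0.8182), lambda* = (-1.9886, -4.125)


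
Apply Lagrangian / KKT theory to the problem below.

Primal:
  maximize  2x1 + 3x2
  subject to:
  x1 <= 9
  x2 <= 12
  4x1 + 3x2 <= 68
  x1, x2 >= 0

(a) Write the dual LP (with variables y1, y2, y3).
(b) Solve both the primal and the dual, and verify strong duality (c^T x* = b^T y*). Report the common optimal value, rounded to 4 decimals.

The standard primal-dual pair for 'max c^T x s.t. A x <= b, x >= 0' is:
  Dual:  min b^T y  s.t.  A^T y >= c,  y >= 0.

So the dual LP is:
  minimize  9y1 + 12y2 + 68y3
  subject to:
    y1 + 4y3 >= 2
    y2 + 3y3 >= 3
    y1, y2, y3 >= 0

Solving the primal: x* = (8, 12).
  primal value c^T x* = 52.
Solving the dual: y* = (0, 1.5, 0.5).
  dual value b^T y* = 52.
Strong duality: c^T x* = b^T y*. Confirmed.

52


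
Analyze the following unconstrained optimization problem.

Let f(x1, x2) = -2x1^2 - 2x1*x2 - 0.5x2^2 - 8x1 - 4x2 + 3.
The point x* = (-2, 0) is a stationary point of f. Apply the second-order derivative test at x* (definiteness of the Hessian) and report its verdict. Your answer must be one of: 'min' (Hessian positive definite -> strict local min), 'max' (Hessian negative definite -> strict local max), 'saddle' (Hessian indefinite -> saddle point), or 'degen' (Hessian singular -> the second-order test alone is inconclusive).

Compute the Hessian H = grad^2 f:
  H = [[-4, -2], [-2, -1]]
Verify stationarity: grad f(x*) = H x* + g = (0, 0).
Eigenvalues of H: -5, 0.
H has a zero eigenvalue (singular; negative semidefinite but not definite), so H is neither positive definite, negative definite, nor indefinite. The second-order test alone is inconclusive -> degen.
(Indeed, f is constant along the null direction of H through x*, so x* is not a strict local extremum.)

degen
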